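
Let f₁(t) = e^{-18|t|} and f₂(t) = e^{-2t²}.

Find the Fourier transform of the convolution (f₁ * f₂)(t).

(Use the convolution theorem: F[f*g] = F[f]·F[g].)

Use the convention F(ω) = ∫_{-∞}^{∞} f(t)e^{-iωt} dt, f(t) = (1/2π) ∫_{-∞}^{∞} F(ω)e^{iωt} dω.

F[f₁*f₂](ω) = \frac{18 \sqrt{2} \sqrt{\pi} e^{- \frac{\omega^{2}}{8}}}{\omega^{2} + 324}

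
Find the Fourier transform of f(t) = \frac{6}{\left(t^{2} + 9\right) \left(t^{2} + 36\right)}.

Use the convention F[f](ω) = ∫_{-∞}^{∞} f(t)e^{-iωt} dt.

F(ω) = \frac{\pi \left(2 e^{3 \left|{\omega}\right|} - 1\right) e^{- 6 \left|{\omega}\right|}}{27}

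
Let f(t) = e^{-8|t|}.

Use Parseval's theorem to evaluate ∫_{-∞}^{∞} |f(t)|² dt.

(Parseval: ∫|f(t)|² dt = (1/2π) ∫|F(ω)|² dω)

∫|f(t)|² dt = \frac{1}{8}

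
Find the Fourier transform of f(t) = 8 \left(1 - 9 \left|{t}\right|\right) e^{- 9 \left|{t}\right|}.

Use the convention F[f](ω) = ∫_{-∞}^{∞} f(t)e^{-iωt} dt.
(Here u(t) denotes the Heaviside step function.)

F(ω) = \frac{288 \omega^{2}}{\left(\omega^{2} + 81\right)^{2}}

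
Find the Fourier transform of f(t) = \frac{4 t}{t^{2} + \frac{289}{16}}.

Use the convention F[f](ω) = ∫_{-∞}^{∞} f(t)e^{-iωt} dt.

F(ω) = - 4 i \pi e^{- \frac{17 \left|{\omega}\right|}{4}} \operatorname{sign}{\left(\omega \right)}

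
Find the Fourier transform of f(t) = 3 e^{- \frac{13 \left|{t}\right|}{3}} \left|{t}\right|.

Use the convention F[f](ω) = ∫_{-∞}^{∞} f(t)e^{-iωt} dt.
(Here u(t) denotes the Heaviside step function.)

F(ω) = \frac{54 \left(169 - 9 \omega^{2}\right)}{\left(9 \omega^{2} + 169\right)^{2}}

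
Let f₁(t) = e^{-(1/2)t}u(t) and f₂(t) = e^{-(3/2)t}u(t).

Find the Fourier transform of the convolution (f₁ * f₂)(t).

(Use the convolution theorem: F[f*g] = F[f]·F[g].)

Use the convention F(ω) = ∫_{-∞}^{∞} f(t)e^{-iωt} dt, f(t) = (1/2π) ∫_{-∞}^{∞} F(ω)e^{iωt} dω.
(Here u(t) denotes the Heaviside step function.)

F[f₁*f₂](ω) = \frac{4}{- 4 \omega^{2} + 8 i \omega + 3}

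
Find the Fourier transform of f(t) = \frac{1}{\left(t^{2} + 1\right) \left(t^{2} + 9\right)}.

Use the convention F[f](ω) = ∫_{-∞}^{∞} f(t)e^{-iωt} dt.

F(ω) = \frac{\pi e^{- \left|{\omega}\right|}}{8} - \frac{\pi e^{- 3 \left|{\omega}\right|}}{24}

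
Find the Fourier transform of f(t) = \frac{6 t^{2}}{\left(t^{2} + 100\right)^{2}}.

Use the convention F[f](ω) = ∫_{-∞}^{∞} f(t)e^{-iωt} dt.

F(ω) = \frac{3 \pi \left(1 - 10 \left|{\omega}\right|\right) e^{- 10 \left|{\omega}\right|}}{10}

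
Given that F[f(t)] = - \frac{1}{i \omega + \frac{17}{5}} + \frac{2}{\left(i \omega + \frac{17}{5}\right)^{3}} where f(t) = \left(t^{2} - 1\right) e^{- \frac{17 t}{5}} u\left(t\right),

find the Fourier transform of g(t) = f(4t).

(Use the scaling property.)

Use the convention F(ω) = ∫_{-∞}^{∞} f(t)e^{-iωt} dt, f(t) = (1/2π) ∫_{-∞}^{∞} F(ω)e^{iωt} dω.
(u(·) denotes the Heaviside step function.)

F[g](ω) = \frac{5 \left(4000 i \omega - \left(5 i \omega + 68\right)^{3} + 54400\right)}{\left(5 i \omega + 68\right)^{4}}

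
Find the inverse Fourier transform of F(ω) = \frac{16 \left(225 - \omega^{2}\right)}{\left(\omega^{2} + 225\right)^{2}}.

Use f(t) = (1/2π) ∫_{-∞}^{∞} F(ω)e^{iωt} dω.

f(t) = 8 e^{- 15 \left|{t}\right|} \left|{t}\right|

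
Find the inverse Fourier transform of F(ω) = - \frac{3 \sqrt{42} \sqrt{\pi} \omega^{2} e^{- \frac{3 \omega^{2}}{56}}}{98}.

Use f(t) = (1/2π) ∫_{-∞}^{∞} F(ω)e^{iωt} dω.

f(t) = 2 \left(\frac{56 t^{2}}{3} - 2\right) e^{- \frac{14 t^{2}}{3}}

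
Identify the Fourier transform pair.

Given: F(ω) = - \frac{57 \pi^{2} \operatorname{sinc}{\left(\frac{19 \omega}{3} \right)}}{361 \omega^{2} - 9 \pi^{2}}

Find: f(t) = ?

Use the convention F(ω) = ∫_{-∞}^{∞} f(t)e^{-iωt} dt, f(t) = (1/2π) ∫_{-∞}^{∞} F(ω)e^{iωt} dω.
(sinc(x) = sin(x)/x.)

f(t) = \begin{cases} \cos^{2}{\left(\frac{3 \pi t}{38} \right)} & \text{for}\: \left|{t}\right| < \frac{19}{3} \\0 & \text{otherwise} \end{cases}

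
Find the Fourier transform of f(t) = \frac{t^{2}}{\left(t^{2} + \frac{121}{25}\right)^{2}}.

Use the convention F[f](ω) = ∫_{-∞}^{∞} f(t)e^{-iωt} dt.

F(ω) = \frac{\pi \left(5 - 11 \left|{\omega}\right|\right) e^{- \frac{11 \left|{\omega}\right|}{5}}}{22}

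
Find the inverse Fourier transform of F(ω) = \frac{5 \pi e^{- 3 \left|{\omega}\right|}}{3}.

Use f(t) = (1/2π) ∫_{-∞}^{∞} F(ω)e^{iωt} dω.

f(t) = \frac{5}{t^{2} + 9}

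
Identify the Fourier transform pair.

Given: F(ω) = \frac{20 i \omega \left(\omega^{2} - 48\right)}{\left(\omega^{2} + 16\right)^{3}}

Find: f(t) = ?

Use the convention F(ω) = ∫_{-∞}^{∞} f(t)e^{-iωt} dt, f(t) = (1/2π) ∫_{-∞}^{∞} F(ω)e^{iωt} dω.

f(t) = 5 t e^{- 4 \left|{t}\right|} \left|{t}\right|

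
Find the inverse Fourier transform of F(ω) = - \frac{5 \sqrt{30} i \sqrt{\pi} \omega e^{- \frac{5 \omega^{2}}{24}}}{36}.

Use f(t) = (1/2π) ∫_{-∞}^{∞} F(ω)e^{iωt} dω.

f(t) = 2 t e^{- \frac{6 t^{2}}{5}}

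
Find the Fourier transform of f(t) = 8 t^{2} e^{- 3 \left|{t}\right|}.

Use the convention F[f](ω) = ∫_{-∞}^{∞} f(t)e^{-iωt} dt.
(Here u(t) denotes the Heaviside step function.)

F(ω) = \frac{288 \left(3 - \omega^{2}\right)}{\left(\omega^{2} + 9\right)^{3}}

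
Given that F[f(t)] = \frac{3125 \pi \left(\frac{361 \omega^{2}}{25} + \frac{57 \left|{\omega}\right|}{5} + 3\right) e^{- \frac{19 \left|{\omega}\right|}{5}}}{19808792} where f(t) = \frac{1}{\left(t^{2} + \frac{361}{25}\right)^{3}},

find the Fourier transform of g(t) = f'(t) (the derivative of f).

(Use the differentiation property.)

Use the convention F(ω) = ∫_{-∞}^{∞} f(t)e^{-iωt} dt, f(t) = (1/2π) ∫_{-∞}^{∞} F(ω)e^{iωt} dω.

F[g](ω) = \frac{125 i \pi \omega \left(361 \omega^{2} + 285 \left|{\omega}\right| + 75\right) e^{- \frac{19 \left|{\omega}\right|}{5}}}{19808792}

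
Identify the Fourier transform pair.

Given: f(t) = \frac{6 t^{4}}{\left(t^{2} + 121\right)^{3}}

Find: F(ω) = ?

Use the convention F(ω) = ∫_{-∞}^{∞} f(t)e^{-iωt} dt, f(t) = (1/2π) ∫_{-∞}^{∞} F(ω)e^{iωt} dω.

F(ω) = \frac{3 \pi \left(121 \omega^{2} - 55 \left|{\omega}\right| + 3\right) e^{- 11 \left|{\omega}\right|}}{44}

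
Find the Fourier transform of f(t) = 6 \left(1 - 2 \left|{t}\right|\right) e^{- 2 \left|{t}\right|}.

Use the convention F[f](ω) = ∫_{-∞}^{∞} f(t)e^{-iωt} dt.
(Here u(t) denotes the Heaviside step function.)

F(ω) = \frac{48 \omega^{2}}{\left(\omega^{2} + 4\right)^{2}}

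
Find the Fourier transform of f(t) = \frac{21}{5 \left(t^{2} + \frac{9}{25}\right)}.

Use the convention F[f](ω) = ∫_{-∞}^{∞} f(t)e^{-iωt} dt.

F(ω) = 7 \pi e^{- \frac{3 \left|{\omega}\right|}{5}}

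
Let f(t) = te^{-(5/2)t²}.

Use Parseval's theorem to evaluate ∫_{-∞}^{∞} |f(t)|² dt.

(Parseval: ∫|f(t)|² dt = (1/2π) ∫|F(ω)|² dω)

∫|f(t)|² dt = \frac{\sqrt{5} \sqrt{\pi}}{50}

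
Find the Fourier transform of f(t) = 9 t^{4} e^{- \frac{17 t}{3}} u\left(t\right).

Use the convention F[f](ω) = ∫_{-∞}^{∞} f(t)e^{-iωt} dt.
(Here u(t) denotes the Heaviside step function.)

F(ω) = \frac{52488}{\left(3 i \omega + 17\right)^{5}}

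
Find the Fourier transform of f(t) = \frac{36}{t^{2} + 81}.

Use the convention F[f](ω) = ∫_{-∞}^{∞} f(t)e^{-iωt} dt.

F(ω) = 4 \pi e^{- 9 \left|{\omega}\right|}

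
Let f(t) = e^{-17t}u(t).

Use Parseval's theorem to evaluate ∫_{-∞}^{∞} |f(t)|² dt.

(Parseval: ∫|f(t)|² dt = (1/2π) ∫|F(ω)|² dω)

∫|f(t)|² dt = \frac{1}{34}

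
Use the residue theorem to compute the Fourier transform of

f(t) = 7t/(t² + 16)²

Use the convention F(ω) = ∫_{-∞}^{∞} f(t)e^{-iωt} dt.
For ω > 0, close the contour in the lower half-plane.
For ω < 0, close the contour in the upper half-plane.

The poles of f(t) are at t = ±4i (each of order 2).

Let g(z) = f(z)e^{-iωz}; for large |z| the factor e^{-iωz} decays in the lower half-plane when ω > 0 and in the upper half-plane when ω < 0.

Case ω > 0 (lower half-plane, clockwise contour ⇒ F(ω) = -2πi·ΣRes):
  Res_{z = - 4 i} g(z) = \frac{7 \omega e^{- 4 \omega}}{16} (pole of order 2)
  F(ω) = -2πi·ΣRes = - \frac{7 i \pi \omega e^{- 4 \omega}}{8}

Case ω < 0 (upper half-plane, counterclockwise contour ⇒ F(ω) = +2πi·ΣRes):
  Res_{z = 4 i} g(z) = - \frac{7 \omega e^{4 \omega}}{16} (pole of order 2)
  F(ω) = 2πi·ΣRes = - \frac{7 i \pi \omega e^{4 \omega}}{8}

Both cases combine into a single formula in |ω|:

F(ω) = - \frac{7 i \pi \omega e^{- 4 \left|{\omega}\right|}}{8}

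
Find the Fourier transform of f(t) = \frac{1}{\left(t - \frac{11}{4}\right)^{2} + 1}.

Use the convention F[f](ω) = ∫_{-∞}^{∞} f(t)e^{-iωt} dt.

F(ω) = \pi e^{- \frac{11 i \omega}{4} - \left|{\omega}\right|}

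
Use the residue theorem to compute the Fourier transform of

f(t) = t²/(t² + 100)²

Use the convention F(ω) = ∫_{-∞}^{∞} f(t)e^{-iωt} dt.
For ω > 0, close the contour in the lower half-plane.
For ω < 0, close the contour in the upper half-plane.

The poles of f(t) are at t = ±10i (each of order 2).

Let g(z) = f(z)e^{-iωz}; for large |z| the factor e^{-iωz} decays in the lower half-plane when ω > 0 and in the upper half-plane when ω < 0.

Case ω > 0 (lower half-plane, clockwise contour ⇒ F(ω) = -2πi·ΣRes):
  Res_{z = - 10 i} g(z) = \frac{i \left(1 - 10 \omega\right) e^{- 10 \omega}}{40} (pole of order 2)
  F(ω) = -2πi·ΣRes = \frac{\pi \left(1 - 10 \omega\right) e^{- 10 \omega}}{20}

Case ω < 0 (upper half-plane, counterclockwise contour ⇒ F(ω) = +2πi·ΣRes):
  Res_{z = 10 i} g(z) = \frac{i \left(- 10 \omega - 1\right) e^{10 \omega}}{40} (pole of order 2)
  F(ω) = 2πi·ΣRes = \frac{\pi \left(10 \omega + 1\right) e^{10 \omega}}{20}

Both cases combine into a single formula in |ω|:

F(ω) = \frac{\pi \left(1 - 10 \left|{\omega}\right|\right) e^{- 10 \left|{\omega}\right|}}{20}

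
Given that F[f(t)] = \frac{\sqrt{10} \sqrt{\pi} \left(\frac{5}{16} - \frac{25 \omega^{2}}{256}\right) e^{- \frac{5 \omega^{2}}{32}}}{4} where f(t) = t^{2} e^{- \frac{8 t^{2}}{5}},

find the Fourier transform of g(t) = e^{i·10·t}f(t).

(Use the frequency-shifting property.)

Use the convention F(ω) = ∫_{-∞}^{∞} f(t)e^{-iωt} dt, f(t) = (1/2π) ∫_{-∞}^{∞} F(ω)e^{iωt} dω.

F[g](ω) = \frac{5 \sqrt{10} \sqrt{\pi} \left(16 - 5 \left(\omega - 10\right)^{2}\right) e^{- \frac{5 \left(\omega - 10\right)^{2}}{32}}}{1024}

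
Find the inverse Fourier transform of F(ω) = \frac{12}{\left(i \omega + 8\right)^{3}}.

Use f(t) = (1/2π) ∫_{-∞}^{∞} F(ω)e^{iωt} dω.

f(t) = 6 t^{2} e^{- 8 t} u\left(t\right)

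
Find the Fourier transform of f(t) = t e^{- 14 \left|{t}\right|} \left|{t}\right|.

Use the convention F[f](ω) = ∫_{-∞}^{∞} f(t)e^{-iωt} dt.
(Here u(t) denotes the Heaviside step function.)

F(ω) = \frac{4 i \omega \left(\omega^{2} - 588\right)}{\left(\omega^{2} + 196\right)^{3}}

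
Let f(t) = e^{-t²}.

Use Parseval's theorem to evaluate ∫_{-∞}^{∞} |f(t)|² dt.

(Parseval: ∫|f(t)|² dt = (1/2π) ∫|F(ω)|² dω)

∫|f(t)|² dt = \frac{\sqrt{2} \sqrt{\pi}}{2}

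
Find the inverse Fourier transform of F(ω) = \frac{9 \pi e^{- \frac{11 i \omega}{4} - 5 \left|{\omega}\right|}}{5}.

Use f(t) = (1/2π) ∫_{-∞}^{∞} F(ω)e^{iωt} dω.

f(t) = \frac{9}{\left(t - \frac{11}{4}\right)^{2} + 25}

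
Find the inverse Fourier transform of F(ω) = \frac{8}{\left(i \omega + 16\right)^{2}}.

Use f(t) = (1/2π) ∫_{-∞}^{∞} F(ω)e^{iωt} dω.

f(t) = 8 t e^{- 16 t} u\left(t\right)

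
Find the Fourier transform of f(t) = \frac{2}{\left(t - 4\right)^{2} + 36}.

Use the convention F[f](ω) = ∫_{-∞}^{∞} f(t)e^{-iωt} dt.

F(ω) = \frac{\pi e^{- 4 i \omega - 6 \left|{\omega}\right|}}{3}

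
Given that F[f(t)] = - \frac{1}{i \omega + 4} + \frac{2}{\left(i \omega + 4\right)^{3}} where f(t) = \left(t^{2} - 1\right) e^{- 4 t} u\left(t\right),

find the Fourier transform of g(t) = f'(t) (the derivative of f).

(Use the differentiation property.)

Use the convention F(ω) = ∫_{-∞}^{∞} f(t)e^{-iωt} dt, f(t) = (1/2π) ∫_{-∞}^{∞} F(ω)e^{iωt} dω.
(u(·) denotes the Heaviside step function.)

F[g](ω) = \frac{i \omega \left(2 i \omega - \left(i \omega + 4\right)^{3} + 8\right)}{\left(i \omega + 4\right)^{4}}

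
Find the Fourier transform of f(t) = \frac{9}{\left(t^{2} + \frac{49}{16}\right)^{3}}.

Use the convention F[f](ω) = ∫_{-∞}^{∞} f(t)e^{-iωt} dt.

F(ω) = \frac{72 \pi \left(49 \omega^{2} + 84 \left|{\omega}\right| + 48\right) e^{- \frac{7 \left|{\omega}\right|}{4}}}{16807}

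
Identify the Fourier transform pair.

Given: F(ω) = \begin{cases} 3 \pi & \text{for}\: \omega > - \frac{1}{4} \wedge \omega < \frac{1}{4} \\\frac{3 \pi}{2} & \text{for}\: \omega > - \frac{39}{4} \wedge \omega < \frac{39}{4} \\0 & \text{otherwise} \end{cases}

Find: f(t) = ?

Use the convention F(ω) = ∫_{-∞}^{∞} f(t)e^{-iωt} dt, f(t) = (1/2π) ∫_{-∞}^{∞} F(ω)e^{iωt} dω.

f(t) = \frac{3 \sin{\left(5 t \right)} \cos{\left(\frac{19 t}{4} \right)}}{t}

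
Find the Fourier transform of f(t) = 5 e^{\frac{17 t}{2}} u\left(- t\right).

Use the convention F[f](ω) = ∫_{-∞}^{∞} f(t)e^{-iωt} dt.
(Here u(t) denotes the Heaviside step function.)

F(ω) = - \frac{10}{2 i \omega - 17}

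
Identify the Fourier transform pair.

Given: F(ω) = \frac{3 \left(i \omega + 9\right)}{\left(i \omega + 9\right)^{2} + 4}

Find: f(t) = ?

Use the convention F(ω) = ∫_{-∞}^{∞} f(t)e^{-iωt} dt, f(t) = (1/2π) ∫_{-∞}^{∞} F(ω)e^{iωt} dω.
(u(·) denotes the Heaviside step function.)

f(t) = 3 e^{- 9 t} \cos{\left(2 t \right)} u\left(t\right)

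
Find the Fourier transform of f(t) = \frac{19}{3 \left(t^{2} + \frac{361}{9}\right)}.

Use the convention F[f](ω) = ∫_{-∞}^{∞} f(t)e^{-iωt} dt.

F(ω) = \pi e^{- \frac{19 \left|{\omega}\right|}{3}}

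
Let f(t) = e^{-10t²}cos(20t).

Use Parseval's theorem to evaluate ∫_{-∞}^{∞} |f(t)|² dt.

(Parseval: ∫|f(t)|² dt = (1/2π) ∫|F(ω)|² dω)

∫|f(t)|² dt = \frac{\sqrt{5} \sqrt{\pi} \left(1 + e^{20}\right)}{20 e^{20}}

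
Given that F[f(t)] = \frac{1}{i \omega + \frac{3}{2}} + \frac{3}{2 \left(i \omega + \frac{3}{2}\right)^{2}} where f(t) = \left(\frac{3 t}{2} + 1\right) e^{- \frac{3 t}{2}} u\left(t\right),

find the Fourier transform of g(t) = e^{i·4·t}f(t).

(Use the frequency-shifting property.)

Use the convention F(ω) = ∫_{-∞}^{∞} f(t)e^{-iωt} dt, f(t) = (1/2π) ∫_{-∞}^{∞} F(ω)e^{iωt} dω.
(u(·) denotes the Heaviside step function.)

F[g](ω) = \frac{- 4 i \omega - 12 + 16 i}{4 \omega^{2} + \omega \left(-32 - 12 i\right) + 55 + 48 i}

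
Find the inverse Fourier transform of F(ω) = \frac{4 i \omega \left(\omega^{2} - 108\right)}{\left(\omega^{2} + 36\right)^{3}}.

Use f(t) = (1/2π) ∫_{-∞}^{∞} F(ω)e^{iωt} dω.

f(t) = t e^{- 6 \left|{t}\right|} \left|{t}\right|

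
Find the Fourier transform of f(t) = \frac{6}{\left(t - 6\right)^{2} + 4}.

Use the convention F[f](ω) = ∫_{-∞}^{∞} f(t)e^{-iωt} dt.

F(ω) = 3 \pi e^{- 6 i \omega - 2 \left|{\omega}\right|}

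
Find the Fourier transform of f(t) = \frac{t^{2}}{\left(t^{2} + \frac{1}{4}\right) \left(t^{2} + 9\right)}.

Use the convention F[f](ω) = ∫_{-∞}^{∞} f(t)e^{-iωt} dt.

F(ω) = \frac{12 \pi e^{- 3 \left|{\omega}\right|}}{35} - \frac{2 \pi e^{- \frac{\left|{\omega}\right|}{2}}}{35}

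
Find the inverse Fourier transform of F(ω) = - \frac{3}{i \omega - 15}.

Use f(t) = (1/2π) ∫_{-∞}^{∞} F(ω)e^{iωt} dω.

f(t) = 3 e^{15 t} u\left(- t\right)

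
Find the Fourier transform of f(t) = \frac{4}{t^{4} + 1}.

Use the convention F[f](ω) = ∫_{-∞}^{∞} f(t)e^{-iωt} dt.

F(ω) = 4 \pi e^{- \frac{\sqrt{2} \left|{\omega}\right|}{2}} \sin{\left(\frac{\sqrt{2} \left|{\omega}\right|}{2} + \frac{\pi}{4} \right)}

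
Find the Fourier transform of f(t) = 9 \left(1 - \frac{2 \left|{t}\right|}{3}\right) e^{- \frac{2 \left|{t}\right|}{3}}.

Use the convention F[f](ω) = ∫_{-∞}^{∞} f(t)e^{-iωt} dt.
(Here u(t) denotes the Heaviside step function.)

F(ω) = \frac{1944 \omega^{2}}{\left(9 \omega^{2} + 4\right)^{2}}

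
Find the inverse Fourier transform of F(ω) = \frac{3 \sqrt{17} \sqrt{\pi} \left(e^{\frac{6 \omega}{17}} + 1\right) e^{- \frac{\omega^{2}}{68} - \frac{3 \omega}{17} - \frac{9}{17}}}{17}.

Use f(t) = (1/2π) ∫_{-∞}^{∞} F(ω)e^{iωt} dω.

f(t) = 6 e^{- 17 t^{2}} \cos{\left(6 t \right)}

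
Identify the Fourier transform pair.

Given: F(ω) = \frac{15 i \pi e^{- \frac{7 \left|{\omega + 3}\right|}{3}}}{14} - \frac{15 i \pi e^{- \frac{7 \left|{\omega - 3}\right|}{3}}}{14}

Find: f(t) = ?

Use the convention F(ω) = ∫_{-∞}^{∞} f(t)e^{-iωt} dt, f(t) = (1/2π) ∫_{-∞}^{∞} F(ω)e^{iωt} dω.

f(t) = \frac{5 \sin{\left(3 t \right)}}{t^{2} + \frac{49}{9}}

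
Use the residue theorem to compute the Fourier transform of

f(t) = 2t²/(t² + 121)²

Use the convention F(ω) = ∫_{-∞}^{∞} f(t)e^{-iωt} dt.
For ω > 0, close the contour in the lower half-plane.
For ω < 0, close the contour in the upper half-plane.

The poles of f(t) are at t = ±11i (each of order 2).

Let g(z) = f(z)e^{-iωz}; for large |z| the factor e^{-iωz} decays in the lower half-plane when ω > 0 and in the upper half-plane when ω < 0.

Case ω > 0 (lower half-plane, clockwise contour ⇒ F(ω) = -2πi·ΣRes):
  Res_{z = - 11 i} g(z) = \frac{i \left(1 - 11 \omega\right) e^{- 11 \omega}}{22} (pole of order 2)
  F(ω) = -2πi·ΣRes = \frac{\pi \left(1 - 11 \omega\right) e^{- 11 \omega}}{11}

Case ω < 0 (upper half-plane, counterclockwise contour ⇒ F(ω) = +2πi·ΣRes):
  Res_{z = 11 i} g(z) = \frac{i \left(- 11 \omega - 1\right) e^{11 \omega}}{22} (pole of order 2)
  F(ω) = 2πi·ΣRes = \frac{\pi \left(11 \omega + 1\right) e^{11 \omega}}{11}

Both cases combine into a single formula in |ω|:

F(ω) = \frac{\pi \left(1 - 11 \left|{\omega}\right|\right) e^{- 11 \left|{\omega}\right|}}{11}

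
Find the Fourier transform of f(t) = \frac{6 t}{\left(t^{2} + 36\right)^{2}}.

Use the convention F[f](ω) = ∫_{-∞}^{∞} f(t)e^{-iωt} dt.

F(ω) = - \frac{i \pi \omega e^{- 6 \left|{\omega}\right|}}{2}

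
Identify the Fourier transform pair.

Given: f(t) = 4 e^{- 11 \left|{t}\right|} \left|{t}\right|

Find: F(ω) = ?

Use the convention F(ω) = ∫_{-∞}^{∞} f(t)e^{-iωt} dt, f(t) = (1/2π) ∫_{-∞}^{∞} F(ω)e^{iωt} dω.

F(ω) = \frac{8 \left(121 - \omega^{2}\right)}{\left(\omega^{2} + 121\right)^{2}}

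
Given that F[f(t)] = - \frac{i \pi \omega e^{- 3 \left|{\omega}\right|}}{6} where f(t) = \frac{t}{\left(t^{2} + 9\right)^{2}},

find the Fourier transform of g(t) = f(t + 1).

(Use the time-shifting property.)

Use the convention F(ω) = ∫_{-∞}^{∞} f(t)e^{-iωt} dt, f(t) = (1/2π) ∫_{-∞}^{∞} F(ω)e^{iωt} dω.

F[g](ω) = - \frac{i \pi \omega e^{i \omega - 3 \left|{\omega}\right|}}{6}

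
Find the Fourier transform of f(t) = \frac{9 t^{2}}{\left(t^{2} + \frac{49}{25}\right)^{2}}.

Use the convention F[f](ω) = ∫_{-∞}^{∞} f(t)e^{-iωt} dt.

F(ω) = \frac{9 \pi \left(5 - 7 \left|{\omega}\right|\right) e^{- \frac{7 \left|{\omega}\right|}{5}}}{14}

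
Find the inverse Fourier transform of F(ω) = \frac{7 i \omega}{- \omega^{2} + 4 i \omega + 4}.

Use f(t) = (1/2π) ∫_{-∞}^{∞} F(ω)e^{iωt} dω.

f(t) = 7 \left(1 - 2 t\right) e^{- 2 t} u\left(t\right)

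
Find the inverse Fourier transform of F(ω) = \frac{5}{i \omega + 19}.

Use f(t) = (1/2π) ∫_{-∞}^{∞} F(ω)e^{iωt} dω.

f(t) = 5 e^{- 19 t} u\left(t\right)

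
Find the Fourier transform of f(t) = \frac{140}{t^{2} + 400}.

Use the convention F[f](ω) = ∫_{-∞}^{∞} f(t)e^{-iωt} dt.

F(ω) = 7 \pi e^{- 20 \left|{\omega}\right|}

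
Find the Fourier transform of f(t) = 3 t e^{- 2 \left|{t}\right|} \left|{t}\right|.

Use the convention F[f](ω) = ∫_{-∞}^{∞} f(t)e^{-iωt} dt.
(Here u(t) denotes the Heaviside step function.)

F(ω) = \frac{12 i \omega \left(\omega^{2} - 12\right)}{\left(\omega^{2} + 4\right)^{3}}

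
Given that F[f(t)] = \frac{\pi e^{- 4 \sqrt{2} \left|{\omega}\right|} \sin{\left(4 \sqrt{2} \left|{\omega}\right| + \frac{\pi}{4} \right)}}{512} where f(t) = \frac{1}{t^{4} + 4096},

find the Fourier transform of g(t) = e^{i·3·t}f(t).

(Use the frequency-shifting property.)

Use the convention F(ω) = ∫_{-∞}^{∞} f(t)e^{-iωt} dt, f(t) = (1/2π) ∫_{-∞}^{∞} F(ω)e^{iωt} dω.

F[g](ω) = \frac{\pi e^{- 4 \sqrt{2} \left|{\omega - 3}\right|} \sin{\left(4 \sqrt{2} \left|{\omega - 3}\right| + \frac{\pi}{4} \right)}}{512}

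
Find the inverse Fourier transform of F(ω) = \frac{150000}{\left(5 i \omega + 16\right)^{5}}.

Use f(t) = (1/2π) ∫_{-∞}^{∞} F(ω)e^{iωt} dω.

f(t) = 2 t^{4} e^{- \frac{16 t}{5}} u\left(t\right)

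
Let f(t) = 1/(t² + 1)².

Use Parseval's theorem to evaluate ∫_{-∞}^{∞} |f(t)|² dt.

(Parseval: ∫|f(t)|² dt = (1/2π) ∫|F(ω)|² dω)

∫|f(t)|² dt = \frac{5 \pi}{16}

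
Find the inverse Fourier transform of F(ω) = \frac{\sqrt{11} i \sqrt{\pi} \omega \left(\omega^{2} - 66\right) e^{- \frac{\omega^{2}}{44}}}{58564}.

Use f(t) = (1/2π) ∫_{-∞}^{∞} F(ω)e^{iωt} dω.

f(t) = 2 t^{3} e^{- 11 t^{2}}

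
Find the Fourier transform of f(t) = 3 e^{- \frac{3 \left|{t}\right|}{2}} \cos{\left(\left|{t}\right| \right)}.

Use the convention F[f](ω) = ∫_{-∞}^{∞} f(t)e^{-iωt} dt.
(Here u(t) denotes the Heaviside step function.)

F(ω) = \frac{36 \left(4 \omega^{2} + 13\right)}{16 \omega^{4} + 40 \omega^{2} + 169}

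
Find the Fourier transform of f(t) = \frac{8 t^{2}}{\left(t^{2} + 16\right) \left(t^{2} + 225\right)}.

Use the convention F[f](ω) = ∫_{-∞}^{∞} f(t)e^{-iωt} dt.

F(ω) = \frac{8 \pi \left(15 - 4 e^{11 \left|{\omega}\right|}\right) e^{- 15 \left|{\omega}\right|}}{209}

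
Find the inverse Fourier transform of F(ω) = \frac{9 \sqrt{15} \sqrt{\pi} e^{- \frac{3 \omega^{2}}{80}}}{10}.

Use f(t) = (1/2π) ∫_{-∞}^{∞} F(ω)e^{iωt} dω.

f(t) = 9 e^{- \frac{20 t^{2}}{3}}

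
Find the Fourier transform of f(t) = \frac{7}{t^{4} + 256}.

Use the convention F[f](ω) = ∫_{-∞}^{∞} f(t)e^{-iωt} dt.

F(ω) = \frac{7 \pi e^{- 2 \sqrt{2} \left|{\omega}\right|} \sin{\left(2 \sqrt{2} \left|{\omega}\right| + \frac{\pi}{4} \right)}}{64}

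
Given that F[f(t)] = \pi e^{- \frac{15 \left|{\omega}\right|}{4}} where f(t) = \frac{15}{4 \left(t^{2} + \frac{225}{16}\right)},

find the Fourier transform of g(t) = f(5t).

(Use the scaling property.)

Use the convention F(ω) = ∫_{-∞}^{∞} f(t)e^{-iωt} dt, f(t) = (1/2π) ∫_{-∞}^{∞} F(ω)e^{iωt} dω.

F[g](ω) = \frac{\pi e^{- \frac{3 \left|{\omega}\right|}{4}}}{5}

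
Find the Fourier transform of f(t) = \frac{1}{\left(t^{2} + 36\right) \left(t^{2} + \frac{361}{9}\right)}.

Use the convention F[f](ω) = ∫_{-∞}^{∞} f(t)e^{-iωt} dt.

F(ω) = \frac{3 \pi e^{- 6 \left|{\omega}\right|}}{74} - \frac{27 \pi e^{- \frac{19 \left|{\omega}\right|}{3}}}{703}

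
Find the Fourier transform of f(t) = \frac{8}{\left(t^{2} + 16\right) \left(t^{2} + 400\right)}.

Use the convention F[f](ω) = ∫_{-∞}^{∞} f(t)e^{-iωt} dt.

F(ω) = \frac{\pi \left(5 e^{16 \left|{\omega}\right|} - 1\right) e^{- 20 \left|{\omega}\right|}}{960}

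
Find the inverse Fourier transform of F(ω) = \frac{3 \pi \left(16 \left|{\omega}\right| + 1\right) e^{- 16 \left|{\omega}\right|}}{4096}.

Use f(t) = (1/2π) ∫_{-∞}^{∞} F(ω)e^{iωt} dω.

f(t) = \frac{6}{\left(t^{2} + 256\right)^{2}}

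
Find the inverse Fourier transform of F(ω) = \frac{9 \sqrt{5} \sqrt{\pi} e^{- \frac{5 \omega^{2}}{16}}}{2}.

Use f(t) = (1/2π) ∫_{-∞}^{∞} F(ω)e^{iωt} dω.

f(t) = 9 e^{- \frac{4 t^{2}}{5}}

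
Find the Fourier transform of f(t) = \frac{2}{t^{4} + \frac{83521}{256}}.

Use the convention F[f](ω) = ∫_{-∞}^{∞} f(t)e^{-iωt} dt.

F(ω) = \frac{128 \pi e^{- \frac{17 \sqrt{2} \left|{\omega}\right|}{8}} \sin{\left(\frac{17 \sqrt{2} \left|{\omega}\right|}{8} + \frac{\pi}{4} \right)}}{4913}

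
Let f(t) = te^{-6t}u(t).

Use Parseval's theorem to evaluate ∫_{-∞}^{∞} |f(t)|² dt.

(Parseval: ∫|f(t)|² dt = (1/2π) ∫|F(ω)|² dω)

∫|f(t)|² dt = \frac{1}{864}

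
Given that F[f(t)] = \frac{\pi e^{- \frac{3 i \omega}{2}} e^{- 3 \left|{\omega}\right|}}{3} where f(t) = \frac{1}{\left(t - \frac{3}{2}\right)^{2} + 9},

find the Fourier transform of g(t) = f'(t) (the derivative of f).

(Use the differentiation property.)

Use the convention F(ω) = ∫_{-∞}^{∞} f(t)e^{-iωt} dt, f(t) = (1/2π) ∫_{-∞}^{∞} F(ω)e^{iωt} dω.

F[g](ω) = \frac{i \pi \omega e^{- \frac{3 i \omega}{2} - 3 \left|{\omega}\right|}}{3}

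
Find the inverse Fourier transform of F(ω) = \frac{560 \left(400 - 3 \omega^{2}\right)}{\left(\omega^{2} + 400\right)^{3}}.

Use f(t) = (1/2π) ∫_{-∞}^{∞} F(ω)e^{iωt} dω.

f(t) = 7 t^{2} e^{- 20 \left|{t}\right|}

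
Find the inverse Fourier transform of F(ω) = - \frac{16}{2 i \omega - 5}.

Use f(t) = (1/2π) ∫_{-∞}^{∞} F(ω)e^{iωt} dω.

f(t) = 8 e^{\frac{5 t}{2}} u\left(- t\right)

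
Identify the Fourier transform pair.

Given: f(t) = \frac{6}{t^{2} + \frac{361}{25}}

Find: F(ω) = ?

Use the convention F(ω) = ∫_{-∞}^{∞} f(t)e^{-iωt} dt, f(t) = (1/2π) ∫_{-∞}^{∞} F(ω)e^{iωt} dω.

F(ω) = \frac{30 \pi e^{- \frac{19 \left|{\omega}\right|}{5}}}{19}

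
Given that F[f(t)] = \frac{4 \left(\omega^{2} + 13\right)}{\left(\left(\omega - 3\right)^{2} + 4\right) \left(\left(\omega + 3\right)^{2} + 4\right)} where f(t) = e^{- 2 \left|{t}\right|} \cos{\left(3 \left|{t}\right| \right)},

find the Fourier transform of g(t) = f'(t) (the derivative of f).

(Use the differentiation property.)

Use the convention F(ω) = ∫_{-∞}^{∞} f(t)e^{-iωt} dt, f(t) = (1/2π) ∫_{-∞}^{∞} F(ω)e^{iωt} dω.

F[g](ω) = \frac{4 i \omega \left(\omega^{2} + 13\right)}{\omega^{4} - 10 \omega^{2} + 169}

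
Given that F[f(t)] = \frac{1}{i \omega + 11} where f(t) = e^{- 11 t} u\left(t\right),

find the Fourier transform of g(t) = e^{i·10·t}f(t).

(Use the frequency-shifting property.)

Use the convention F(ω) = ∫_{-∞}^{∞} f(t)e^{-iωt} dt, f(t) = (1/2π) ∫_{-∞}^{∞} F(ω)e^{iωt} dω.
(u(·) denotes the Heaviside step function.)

F[g](ω) = \frac{1}{i \left(\omega - 10\right) + 11}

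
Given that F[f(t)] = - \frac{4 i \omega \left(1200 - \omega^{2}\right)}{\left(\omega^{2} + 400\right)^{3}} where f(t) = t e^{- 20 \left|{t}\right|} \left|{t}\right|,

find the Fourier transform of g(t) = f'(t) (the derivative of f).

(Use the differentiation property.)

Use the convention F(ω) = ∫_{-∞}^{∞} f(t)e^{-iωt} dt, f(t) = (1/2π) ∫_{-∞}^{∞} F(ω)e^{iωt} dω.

F[g](ω) = \frac{4 \omega^{2} \left(1200 - \omega^{2}\right)}{\left(\omega^{2} + 400\right)^{3}}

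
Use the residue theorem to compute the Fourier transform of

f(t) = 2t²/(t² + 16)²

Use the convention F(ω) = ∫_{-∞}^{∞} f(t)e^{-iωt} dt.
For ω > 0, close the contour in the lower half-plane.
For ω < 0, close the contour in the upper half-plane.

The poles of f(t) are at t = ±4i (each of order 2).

Let g(z) = f(z)e^{-iωz}; for large |z| the factor e^{-iωz} decays in the lower half-plane when ω > 0 and in the upper half-plane when ω < 0.

Case ω > 0 (lower half-plane, clockwise contour ⇒ F(ω) = -2πi·ΣRes):
  Res_{z = - 4 i} g(z) = \frac{i \left(1 - 4 \omega\right) e^{- 4 \omega}}{8} (pole of order 2)
  F(ω) = -2πi·ΣRes = \frac{\pi \left(1 - 4 \omega\right) e^{- 4 \omega}}{4}

Case ω < 0 (upper half-plane, counterclockwise contour ⇒ F(ω) = +2πi·ΣRes):
  Res_{z = 4 i} g(z) = \frac{i \left(- 4 \omega - 1\right) e^{4 \omega}}{8} (pole of order 2)
  F(ω) = 2πi·ΣRes = \frac{\pi \left(4 \omega + 1\right) e^{4 \omega}}{4}

Both cases combine into a single formula in |ω|:

F(ω) = \frac{\pi \left(1 - 4 \left|{\omega}\right|\right) e^{- 4 \left|{\omega}\right|}}{4}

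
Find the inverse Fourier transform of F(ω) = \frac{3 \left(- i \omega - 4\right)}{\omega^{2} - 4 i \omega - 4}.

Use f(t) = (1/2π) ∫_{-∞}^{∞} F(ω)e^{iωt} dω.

f(t) = 3 \left(2 t + 1\right) e^{- 2 t} u\left(t\right)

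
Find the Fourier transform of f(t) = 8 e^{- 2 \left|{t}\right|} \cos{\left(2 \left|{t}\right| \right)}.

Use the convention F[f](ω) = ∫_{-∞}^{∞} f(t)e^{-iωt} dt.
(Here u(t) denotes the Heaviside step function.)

F(ω) = \frac{32 \left(\omega^{2} + 8\right)}{\omega^{4} + 64}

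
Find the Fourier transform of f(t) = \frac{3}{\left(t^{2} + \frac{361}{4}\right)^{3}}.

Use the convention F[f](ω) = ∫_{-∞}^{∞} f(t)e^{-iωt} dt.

F(ω) = \frac{3 \pi \left(361 \omega^{2} + 114 \left|{\omega}\right| + 12\right) e^{- \frac{19 \left|{\omega}\right|}{2}}}{2476099}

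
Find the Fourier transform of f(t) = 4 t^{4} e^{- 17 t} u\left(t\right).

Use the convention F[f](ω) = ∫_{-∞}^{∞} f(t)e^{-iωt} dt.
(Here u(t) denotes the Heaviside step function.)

F(ω) = \frac{96}{\left(i \omega + 17\right)^{5}}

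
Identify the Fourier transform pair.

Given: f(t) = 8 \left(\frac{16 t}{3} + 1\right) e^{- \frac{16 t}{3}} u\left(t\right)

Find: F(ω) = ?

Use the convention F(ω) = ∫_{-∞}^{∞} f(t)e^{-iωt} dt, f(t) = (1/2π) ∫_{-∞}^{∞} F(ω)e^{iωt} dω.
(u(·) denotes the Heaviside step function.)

F(ω) = \frac{24 \left(- 3 i \omega - 32\right)}{9 \omega^{2} - 96 i \omega - 256}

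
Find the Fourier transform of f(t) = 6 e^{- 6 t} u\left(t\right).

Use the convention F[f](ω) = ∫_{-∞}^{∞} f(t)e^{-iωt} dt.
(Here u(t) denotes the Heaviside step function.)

F(ω) = \frac{6}{i \omega + 6}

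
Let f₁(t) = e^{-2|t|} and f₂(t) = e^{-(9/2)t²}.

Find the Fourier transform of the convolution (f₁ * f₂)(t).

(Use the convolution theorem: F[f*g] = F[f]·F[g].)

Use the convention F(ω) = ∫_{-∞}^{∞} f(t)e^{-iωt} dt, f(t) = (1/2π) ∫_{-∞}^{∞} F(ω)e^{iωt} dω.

F[f₁*f₂](ω) = \frac{4 \sqrt{2} \sqrt{\pi} e^{- \frac{\omega^{2}}{18}}}{3 \left(\omega^{2} + 4\right)}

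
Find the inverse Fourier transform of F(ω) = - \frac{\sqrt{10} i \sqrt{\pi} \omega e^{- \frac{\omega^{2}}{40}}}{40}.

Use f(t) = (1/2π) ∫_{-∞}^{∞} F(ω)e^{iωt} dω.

f(t) = 5 t e^{- 10 t^{2}}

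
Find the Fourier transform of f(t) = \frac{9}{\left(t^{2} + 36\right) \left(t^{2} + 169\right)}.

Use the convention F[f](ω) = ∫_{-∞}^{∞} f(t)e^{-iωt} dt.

F(ω) = \frac{3 \pi \left(13 e^{7 \left|{\omega}\right|} - 6\right) e^{- 13 \left|{\omega}\right|}}{3458}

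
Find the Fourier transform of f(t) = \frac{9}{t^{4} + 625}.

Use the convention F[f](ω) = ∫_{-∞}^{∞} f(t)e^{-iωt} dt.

F(ω) = \frac{9 \pi e^{- \frac{5 \sqrt{2} \left|{\omega}\right|}{2}} \sin{\left(\frac{5 \sqrt{2} \left|{\omega}\right|}{2} + \frac{\pi}{4} \right)}}{125}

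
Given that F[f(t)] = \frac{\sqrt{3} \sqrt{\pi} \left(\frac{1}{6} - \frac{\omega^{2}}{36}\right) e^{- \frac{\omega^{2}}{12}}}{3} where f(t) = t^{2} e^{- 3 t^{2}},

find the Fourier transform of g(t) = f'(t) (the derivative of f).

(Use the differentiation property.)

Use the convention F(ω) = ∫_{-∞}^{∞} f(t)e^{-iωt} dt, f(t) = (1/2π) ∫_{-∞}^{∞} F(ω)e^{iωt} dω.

F[g](ω) = \frac{\sqrt{3} i \sqrt{\pi} \omega \left(6 - \omega^{2}\right) e^{- \frac{\omega^{2}}{12}}}{108}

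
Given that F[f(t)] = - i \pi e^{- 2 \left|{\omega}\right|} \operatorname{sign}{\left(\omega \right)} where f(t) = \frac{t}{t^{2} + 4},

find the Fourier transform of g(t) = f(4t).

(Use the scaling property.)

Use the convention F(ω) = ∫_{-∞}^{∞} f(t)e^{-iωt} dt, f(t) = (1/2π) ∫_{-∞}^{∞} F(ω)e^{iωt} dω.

F[g](ω) = - \frac{i \pi e^{- \frac{\left|{\omega}\right|}{2}} \operatorname{sign}{\left(\omega \right)}}{4}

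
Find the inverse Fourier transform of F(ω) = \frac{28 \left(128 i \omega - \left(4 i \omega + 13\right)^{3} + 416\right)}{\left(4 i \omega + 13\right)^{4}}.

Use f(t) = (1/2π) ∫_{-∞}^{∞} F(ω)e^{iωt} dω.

f(t) = 7 \left(t^{2} - 1\right) e^{- \frac{13 t}{4}} u\left(t\right)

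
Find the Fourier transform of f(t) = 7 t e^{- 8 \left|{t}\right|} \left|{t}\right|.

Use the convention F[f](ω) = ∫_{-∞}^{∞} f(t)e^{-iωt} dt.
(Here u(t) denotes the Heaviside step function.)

F(ω) = \frac{28 i \omega \left(\omega^{2} - 192\right)}{\left(\omega^{2} + 64\right)^{3}}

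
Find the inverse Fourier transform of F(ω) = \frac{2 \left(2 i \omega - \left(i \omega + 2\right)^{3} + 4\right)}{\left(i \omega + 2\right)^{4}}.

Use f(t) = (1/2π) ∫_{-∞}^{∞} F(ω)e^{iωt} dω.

f(t) = 2 \left(t^{2} - 1\right) e^{- 2 t} u\left(t\right)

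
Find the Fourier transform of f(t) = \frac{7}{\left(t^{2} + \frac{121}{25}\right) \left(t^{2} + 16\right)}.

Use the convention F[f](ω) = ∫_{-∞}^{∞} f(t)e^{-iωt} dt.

F(ω) = - \frac{175 \pi e^{- 4 \left|{\omega}\right|}}{1116} + \frac{875 \pi e^{- \frac{11 \left|{\omega}\right|}{5}}}{3069}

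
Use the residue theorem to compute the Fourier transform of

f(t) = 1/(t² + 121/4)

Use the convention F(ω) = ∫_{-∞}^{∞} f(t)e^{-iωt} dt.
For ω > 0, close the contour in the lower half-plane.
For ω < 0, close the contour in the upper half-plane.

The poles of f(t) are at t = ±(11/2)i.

Let g(z) = f(z)e^{-iωz}; for large |z| the factor e^{-iωz} decays in the lower half-plane when ω > 0 and in the upper half-plane when ω < 0.

Case ω > 0 (lower half-plane, clockwise contour ⇒ F(ω) = -2πi·ΣRes):
  Res_{z = - \frac{11 i}{2}} g(z) = \frac{i e^{- \frac{11 \omega}{2}}}{11}
  F(ω) = -2πi·ΣRes = \frac{2 \pi e^{- \frac{11 \omega}{2}}}{11}

Case ω < 0 (upper half-plane, counterclockwise contour ⇒ F(ω) = +2πi·ΣRes):
  Res_{z = \frac{11 i}{2}} g(z) = - \frac{i e^{\frac{11 \omega}{2}}}{11}
  F(ω) = 2πi·ΣRes = \frac{2 \pi e^{\frac{11 \omega}{2}}}{11}

Both cases combine into a single formula in |ω|:

F(ω) = \frac{2 \pi e^{- \frac{11 \left|{\omega}\right|}{2}}}{11}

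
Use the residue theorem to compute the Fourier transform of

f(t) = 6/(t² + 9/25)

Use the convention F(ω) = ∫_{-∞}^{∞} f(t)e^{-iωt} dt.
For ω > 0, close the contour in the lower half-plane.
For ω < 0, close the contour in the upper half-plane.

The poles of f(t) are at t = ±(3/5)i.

Let g(z) = f(z)e^{-iωz}; for large |z| the factor e^{-iωz} decays in the lower half-plane when ω > 0 and in the upper half-plane when ω < 0.

Case ω > 0 (lower half-plane, clockwise contour ⇒ F(ω) = -2πi·ΣRes):
  Res_{z = - \frac{3 i}{5}} g(z) = 5 i e^{- \frac{3 \omega}{5}}
  F(ω) = -2πi·ΣRes = 10 \pi e^{- \frac{3 \omega}{5}}

Case ω < 0 (upper half-plane, counterclockwise contour ⇒ F(ω) = +2πi·ΣRes):
  Res_{z = \frac{3 i}{5}} g(z) = - 5 i e^{\frac{3 \omega}{5}}
  F(ω) = 2πi·ΣRes = 10 \pi e^{\frac{3 \omega}{5}}

Both cases combine into a single formula in |ω|:

F(ω) = 10 \pi e^{- \frac{3 \left|{\omega}\right|}{5}}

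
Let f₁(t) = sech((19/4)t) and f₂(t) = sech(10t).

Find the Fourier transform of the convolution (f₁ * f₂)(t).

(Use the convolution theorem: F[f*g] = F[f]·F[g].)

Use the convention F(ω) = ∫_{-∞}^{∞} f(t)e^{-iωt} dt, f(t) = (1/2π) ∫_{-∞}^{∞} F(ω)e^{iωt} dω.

F[f₁*f₂](ω) = \frac{2 \pi^{2}}{95 \cosh{\left(\frac{\pi \omega}{20} \right)} \cosh{\left(\frac{2 \pi \omega}{19} \right)}}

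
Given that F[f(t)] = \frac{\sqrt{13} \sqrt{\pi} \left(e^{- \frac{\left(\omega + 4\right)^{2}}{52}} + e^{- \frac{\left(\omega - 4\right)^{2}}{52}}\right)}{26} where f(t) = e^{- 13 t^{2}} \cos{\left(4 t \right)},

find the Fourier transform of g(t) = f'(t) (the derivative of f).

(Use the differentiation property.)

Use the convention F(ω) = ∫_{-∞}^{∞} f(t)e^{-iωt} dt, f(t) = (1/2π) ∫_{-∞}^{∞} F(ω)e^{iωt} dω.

F[g](ω) = \frac{\sqrt{13} i \sqrt{\pi} \omega \left(e^{\frac{4 \omega}{13}} + 1\right) e^{- \frac{\omega^{2}}{52} - \frac{2 \omega}{13} - \frac{4}{13}}}{26}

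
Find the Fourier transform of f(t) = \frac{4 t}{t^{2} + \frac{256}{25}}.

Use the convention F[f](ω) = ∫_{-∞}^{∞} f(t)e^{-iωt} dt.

F(ω) = - 4 i \pi e^{- \frac{16 \left|{\omega}\right|}{5}} \operatorname{sign}{\left(\omega \right)}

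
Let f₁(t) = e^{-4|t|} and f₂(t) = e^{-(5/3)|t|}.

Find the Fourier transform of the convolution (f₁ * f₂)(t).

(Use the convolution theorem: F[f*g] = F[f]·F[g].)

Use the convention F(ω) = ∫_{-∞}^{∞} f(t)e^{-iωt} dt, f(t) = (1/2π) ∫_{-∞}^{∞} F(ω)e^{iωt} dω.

F[f₁*f₂](ω) = \frac{240}{\left(\omega^{2} + 16\right) \left(9 \omega^{2} + 25\right)}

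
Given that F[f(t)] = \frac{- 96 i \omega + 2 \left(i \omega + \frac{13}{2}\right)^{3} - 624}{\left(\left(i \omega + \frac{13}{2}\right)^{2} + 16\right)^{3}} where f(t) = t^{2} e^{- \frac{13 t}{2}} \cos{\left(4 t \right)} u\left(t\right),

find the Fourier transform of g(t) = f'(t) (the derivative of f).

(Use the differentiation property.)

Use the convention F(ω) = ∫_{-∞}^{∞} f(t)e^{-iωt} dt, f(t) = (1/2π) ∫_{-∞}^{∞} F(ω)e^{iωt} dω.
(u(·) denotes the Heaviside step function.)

F[g](ω) = - \frac{16 i \omega \left(384 i \omega - \left(2 i \omega + 13\right)^{3} + 2496\right)}{\left(\left(2 i \omega + 13\right)^{2} + 64\right)^{3}}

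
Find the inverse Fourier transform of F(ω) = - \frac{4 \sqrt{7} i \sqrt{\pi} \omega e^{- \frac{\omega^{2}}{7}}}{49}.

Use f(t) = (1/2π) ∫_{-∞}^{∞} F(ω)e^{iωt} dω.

f(t) = t e^{- \frac{7 t^{2}}{4}}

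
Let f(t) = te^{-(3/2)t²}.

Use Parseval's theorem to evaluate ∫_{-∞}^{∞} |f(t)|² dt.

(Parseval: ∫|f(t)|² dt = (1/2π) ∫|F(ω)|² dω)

∫|f(t)|² dt = \frac{\sqrt{3} \sqrt{\pi}}{18}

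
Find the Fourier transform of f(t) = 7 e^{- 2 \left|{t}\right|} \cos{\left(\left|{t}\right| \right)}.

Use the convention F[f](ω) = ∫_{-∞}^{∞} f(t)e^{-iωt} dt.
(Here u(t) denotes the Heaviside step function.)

F(ω) = \frac{28 \left(\omega^{2} + 5\right)}{\omega^{4} + 6 \omega^{2} + 25}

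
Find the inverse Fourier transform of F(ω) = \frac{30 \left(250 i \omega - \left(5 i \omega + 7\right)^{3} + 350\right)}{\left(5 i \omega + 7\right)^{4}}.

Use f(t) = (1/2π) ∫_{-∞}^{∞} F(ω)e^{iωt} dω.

f(t) = 6 \left(t^{2} - 1\right) e^{- \frac{7 t}{5}} u\left(t\right)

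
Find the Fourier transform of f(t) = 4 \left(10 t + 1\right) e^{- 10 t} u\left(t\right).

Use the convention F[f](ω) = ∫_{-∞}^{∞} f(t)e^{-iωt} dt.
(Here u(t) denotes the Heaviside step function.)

F(ω) = \frac{4 \left(- i \omega - 20\right)}{\omega^{2} - 20 i \omega - 100}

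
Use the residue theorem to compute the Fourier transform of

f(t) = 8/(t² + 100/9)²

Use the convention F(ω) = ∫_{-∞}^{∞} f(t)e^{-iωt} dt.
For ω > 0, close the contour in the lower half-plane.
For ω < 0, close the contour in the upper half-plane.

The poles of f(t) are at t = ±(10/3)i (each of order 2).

Let g(z) = f(z)e^{-iωz}; for large |z| the factor e^{-iωz} decays in the lower half-plane when ω > 0 and in the upper half-plane when ω < 0.

Case ω > 0 (lower half-plane, clockwise contour ⇒ F(ω) = -2πi·ΣRes):
  Res_{z = - \frac{10 i}{3}} g(z) = \frac{9 i \left(10 \omega + 3\right) e^{- \frac{10 \omega}{3}}}{500} (pole of order 2)
  F(ω) = -2πi·ΣRes = \frac{9 \pi \left(10 \omega + 3\right) e^{- \frac{10 \omega}{3}}}{250}

Case ω < 0 (upper half-plane, counterclockwise contour ⇒ F(ω) = +2πi·ΣRes):
  Res_{z = \frac{10 i}{3}} g(z) = \frac{9 i \left(10 \omega - 3\right) e^{\frac{10 \omega}{3}}}{500} (pole of order 2)
  F(ω) = 2πi·ΣRes = \frac{9 \pi \left(3 - 10 \omega\right) e^{\frac{10 \omega}{3}}}{250}

Both cases combine into a single formula in |ω|:

F(ω) = \frac{9 \pi \left(10 \left|{\omega}\right| + 3\right) e^{- \frac{10 \left|{\omega}\right|}{3}}}{250}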